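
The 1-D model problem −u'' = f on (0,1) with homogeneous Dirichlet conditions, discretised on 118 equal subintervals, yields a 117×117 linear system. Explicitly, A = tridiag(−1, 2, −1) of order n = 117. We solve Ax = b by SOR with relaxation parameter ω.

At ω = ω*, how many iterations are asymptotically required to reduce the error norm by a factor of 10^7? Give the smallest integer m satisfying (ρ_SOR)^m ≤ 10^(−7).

m = 303

B_J for the 117×117 system has eigenvalues cos(kπ/118); ρ_J = cos(π/118) = 0.9996456.
1 − cos²(π/118) = sin²(π/118) ⇒ √(1−ρ_J²) = sin(π/118) = 0.0266205.
ω* = 2/(1+0.0266205) = 1.9481396
[ρ_SOR] ω* − 1 = 0.9481396.
7·ln10 = 16.1181; −ln(0.9481396) = 0.0532535; m = ⌈16.1181/0.0532535⌉ = ⌈302.667⌉ = 303.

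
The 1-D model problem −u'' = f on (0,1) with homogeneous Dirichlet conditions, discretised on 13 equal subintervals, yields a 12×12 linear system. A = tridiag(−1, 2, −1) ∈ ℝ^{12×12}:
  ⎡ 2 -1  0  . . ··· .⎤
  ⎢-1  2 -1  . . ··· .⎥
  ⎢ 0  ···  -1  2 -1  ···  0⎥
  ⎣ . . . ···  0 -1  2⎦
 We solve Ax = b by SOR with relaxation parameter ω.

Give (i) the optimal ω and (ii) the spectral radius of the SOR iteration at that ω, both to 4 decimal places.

ω* = 1.6138, ρ_SOR = 0.6138

[ρ_J] n=12: ρ(B_J) = cos(π/(n+1)) = cos(π/13) = 0.9709.
√(1 − cos²(π/13)) = sin(π/13) ≈ 0.23932.
ω* = 2/(1+0.23932) = 1.6138
[ρ_SOR] ω* − 1 = 0.6138.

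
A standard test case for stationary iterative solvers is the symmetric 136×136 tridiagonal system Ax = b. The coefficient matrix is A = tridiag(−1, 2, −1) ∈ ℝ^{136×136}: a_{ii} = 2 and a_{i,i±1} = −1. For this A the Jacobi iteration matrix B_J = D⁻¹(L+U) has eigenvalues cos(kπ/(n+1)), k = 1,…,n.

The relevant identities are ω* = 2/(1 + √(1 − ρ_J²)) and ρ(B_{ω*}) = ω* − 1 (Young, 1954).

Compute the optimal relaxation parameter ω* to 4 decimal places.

ω* = 1.9552

spectrum of D⁻¹(L+U) = {cos(kπ/137) : 1≤k≤136}; ρ_J = cos(π/137) = 0.9997.
√(1 − cos²(π/137)) = sin(π/137) ≈ 0.02293.
Young: ω* = 2/(1+√(1−ρ_J²)) = 2/(1+0.02293) = 2/1.02293 = 1.9552.
[ρ_SOR] ω* − 1 = 0.9552.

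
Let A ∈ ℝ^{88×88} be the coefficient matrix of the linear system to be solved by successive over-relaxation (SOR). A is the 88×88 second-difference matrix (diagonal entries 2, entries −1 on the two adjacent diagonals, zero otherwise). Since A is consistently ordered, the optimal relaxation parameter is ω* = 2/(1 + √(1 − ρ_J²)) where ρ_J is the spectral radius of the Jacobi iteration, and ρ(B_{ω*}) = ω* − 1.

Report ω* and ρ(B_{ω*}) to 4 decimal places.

ω* = 1.9318, ρ_SOR = 0.9318

½·tridiag(1,0,1) at n=88: λ_k = cos(kπ/89); max |λ| at k=1 ⇒ ρ_J = cos(π/89) ≈ 0.9994.
√(1−ρ_J²) = |sin(π/89)| = 0.03529
ω* = 2/(1 + 0.03529) = 2/1.03529 = 1.9318.
ρ(B_{ω*}) = ω*−1 = 0.9318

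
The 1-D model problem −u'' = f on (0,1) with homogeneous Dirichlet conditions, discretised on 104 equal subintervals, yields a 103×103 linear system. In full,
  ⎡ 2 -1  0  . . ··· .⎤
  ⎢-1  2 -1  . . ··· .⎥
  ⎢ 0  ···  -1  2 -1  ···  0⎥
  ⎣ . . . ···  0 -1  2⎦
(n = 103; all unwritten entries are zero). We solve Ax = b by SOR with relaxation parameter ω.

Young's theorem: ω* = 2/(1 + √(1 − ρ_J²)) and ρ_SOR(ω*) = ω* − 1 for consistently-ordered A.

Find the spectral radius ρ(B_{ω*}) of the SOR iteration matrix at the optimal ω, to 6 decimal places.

ρ_SOR = 0.941365

B_J for the 103×103 system has eigenvalues cos(kπ/104); ρ_J = cos(π/104) = 0.999544.
√(1−ρ_J²) = |sin(π/104)| = 0.0302030
So ω* = 2/1.0302030 = 1.941365 (Young).
ρ(B_{ω*}) = ω*−1 = 0.941365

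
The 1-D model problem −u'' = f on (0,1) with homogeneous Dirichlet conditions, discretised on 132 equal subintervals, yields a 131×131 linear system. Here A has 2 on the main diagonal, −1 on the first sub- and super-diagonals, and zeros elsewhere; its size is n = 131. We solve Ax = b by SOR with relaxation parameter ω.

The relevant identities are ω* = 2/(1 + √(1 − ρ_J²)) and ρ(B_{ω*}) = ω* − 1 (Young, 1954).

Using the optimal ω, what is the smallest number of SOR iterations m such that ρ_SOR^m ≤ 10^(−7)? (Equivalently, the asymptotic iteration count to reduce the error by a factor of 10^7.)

m = 339

B_J for the 131×131 system has eigenvalues cos(kπ/132); ρ_J = cos(π/132) = 0.9997168.
√(1 − cos²(π/132)) = sin(π/132) ≈ 0.0237977.
Young: ω* = 2/(1+√(1−ρ_J²)) = 2/(1+0.0237977) = 2/1.0237977 = 1.9535109.
[ρ_SOR] ω* − 1 = 0.9535109.
m ≥ 7·ln10 / (−ln 0.9535109) = 338.584; smallest integer m = 339.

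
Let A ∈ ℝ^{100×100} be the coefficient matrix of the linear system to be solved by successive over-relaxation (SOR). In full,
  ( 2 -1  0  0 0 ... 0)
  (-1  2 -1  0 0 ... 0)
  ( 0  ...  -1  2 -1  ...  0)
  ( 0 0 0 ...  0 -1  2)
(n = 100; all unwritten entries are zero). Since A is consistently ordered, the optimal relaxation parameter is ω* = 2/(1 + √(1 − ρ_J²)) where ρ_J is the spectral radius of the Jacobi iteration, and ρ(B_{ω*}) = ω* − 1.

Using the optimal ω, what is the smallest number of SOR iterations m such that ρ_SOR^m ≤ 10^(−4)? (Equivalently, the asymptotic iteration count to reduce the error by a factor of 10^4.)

spectrum of D⁻¹(L+U) = {cos(kπ/101) : 1≤k≤100}; ρ_J = cos(π/101) = 0.9995163.
√(1−ρ_J²) simplifies to sin(π/101) = 0.0310999.
Young: ω* = 2/(1+√(1−ρ_J²)) = 2/(1+0.0310999) = 2/1.0310999 = 1.9396763.
[ρ_SOR] ω* − 1 = 0.9396763.
4·ln10 = 9.21034; −ln(0.9396763) = 0.0622198; m = ⌈9.21034/0.0622198⌉ = ⌈148.029⌉ = 149.

m = 149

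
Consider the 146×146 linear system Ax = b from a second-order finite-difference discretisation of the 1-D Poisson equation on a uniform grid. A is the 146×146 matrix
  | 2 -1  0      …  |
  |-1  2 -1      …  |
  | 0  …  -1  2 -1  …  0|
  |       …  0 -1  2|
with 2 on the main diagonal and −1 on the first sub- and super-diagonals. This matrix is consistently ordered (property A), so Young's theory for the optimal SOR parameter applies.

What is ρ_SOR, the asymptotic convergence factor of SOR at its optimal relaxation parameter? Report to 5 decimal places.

ρ_J = max_k |cos(kπ/147)| = cos(π/147) = 0.99977
√(1−ρ_J²) = |sin(π/147)| = 0.021370
Then 2/(1+√(1−ρ_J²)) = 2/(1+0.021370); ω* = 2/1.021370 = 1.95815.
ρ(B_{ω*}) = ω*−1 = 0.95815

ρ_SOR = 0.95815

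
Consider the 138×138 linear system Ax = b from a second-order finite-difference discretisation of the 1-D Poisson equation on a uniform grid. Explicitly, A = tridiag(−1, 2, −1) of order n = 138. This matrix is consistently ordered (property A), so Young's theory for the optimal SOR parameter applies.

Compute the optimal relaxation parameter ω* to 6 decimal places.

ω* = 1.955800

[ρ_J] n=138: ρ(B_J) = cos(π/(n+1)) = cos(π/139) = 0.999745.
√(1−ρ_J²) = |sin(π/139)| = 0.0225995
ω* = 2 / (1 + 0.0225995) = 2 / 1.0225995 ≈ 1.955800.
ρ(B_{ω*}) = ω*−1 = 0.955800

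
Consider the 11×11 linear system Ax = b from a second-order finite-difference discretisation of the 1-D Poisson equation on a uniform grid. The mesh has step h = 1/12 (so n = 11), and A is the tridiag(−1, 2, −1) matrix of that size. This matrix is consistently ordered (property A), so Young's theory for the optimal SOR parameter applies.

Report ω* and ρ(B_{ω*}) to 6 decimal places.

ω* = 1.588791, ρ_SOR = 0.588791

ρ_J = max_k |cos(kπ/12)| = cos(π/12) = 0.965926
√(1−ρ_J²) = |sin(π/12)| = 0.2588190
ω* = 2 / (1 + 0.2588190) = 2 / 1.2588190 ≈ 1.588791.
Hence ρ(B_{ω*}) = 1.588791 − 1 = 0.588791.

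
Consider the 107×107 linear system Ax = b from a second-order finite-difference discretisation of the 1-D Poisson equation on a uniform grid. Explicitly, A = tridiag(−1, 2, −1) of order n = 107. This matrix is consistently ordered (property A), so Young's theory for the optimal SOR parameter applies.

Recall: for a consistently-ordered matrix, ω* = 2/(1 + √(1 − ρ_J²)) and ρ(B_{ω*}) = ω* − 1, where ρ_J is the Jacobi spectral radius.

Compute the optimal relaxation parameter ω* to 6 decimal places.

[ρ_J] n=107: ρ(B_J) = cos(π/(n+1)) = cos(π/108) = 0.999577.
root = sin(π/108) = 0.0290847  (since 1−cos² = sin²).
Young: ω* = 2/(1+√(1−ρ_J²)) = 2/(1+0.0290847) = 2/1.0290847 = 1.943475.
ρ_SOR = ω* − 1 ≈ 0.943475.

ω* = 1.943475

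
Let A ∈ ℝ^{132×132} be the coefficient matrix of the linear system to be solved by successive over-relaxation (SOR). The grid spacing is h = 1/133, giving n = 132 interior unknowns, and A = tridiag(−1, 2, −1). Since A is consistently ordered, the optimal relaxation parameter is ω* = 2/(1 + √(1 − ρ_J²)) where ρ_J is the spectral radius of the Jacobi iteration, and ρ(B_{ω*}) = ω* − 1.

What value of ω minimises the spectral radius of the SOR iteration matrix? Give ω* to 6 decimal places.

½·tridiag(1,0,1) at n=132: λ_k = cos(kπ/133); max |λ| at k=1 ⇒ ρ_J = cos(π/133) ≈ 0.999721.
root = sin(π/133) = 0.0236188  (since 1−cos² = sin²).
[ω*] 2 ÷ (1 + 0.0236188) = 2 ÷ 1.0236188 = 1.953852.
ρ(B_{ω*}) = ω*−1 = 0.953852

ω* = 1.953852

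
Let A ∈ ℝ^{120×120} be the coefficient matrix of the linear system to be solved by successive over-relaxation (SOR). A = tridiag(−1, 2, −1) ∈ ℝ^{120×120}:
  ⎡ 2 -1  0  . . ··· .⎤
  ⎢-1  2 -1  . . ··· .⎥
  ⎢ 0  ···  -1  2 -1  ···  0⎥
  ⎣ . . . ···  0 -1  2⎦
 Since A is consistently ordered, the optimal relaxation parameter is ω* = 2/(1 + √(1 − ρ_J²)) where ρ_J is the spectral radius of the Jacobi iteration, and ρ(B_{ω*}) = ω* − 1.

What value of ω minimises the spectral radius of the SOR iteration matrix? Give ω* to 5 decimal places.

ρ_J = max_k |cos(kπ/121)| = cos(π/121) = 0.99966
1 − cos²(π/121) = sin²(π/121) ⇒ √(1−ρ_J²) = sin(π/121) = 0.025961.
Young: ω* = 2/(1+√(1−ρ_J²)) = 2/(1+0.025961) = 2/1.025961 = 1.94939.
ρ_SOR = ω* − 1 = 1.94939 − 1 = 0.94939.

ω* = 1.94939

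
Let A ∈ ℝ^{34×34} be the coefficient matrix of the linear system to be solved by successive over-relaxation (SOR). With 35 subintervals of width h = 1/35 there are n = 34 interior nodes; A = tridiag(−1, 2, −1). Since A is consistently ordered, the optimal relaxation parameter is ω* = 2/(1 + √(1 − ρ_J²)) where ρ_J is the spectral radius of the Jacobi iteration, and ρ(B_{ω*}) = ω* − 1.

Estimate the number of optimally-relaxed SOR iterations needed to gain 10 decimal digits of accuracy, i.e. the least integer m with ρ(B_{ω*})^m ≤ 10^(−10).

m = 129

spectrum of D⁻¹(L+U) = {cos(kπ/35) : 1≤k≤34}; ρ_J = cos(π/35) = 0.9959743.
√(1−ρ_J²) simplifies to sin(π/35) = 0.0896393.
Then 2/(1+√(1−ρ_J²)) = 2/(1+0.0896393); ω* = 2/1.0896393 = 1.8354698.
ρ(B_{ω*}) = ω*−1 = 0.8354698
Need (0.8354698)^m ≤ 10^(−10): m ≥ 10·ln10/|ln 0.8354698| = 23.0259/0.179761 = 128.092 ⇒ m = 129.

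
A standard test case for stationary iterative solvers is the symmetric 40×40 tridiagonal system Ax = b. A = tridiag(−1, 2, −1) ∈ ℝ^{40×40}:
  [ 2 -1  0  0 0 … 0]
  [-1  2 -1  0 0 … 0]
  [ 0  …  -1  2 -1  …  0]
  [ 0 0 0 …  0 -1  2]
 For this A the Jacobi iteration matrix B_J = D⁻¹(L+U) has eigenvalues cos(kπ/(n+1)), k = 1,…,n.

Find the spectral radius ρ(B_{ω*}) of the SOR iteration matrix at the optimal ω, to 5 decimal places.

ρ_J = max_k |cos(kπ/41)| = cos(π/41) = 0.99707
1 − cos²(π/41) = sin²(π/41) ⇒ √(1−ρ_J²) = sin(π/41) = 0.076549.
ω* = 2 / (1 + 0.076549) = 2 / 1.076549 ≈ 1.85779.
ρ(B_{ω*}) = ω*−1 = 0.85779

ρ_SOR = 0.85779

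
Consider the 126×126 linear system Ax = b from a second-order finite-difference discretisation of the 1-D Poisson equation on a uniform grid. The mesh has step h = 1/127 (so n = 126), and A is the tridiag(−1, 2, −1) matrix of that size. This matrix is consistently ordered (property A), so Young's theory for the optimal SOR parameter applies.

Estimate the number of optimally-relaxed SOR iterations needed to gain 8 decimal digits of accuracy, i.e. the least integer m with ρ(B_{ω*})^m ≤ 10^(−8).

With n=126, ρ(Jacobi) = cos(π/127) = 0.9996941.
√(1−ρ_J²) simplifies to sin(π/127) = 0.0247344.
So ω* = 2/1.0247344 = 1.9517252 (Young).
ρ(B_{ω*}) = ω*−1 = 0.9517252
m ≥ 8·ln10 / (−ln 0.9517252) = 372.294; smallest integer m = 373.

m = 373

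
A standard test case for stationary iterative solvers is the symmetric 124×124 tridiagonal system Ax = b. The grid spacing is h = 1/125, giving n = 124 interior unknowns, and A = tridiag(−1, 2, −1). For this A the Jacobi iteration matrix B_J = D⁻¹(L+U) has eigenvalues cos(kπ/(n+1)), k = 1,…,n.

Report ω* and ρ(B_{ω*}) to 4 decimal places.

ω* = 1.9510, ρ_SOR = 0.9510

[ρ_J] n=124: ρ(B_J) = cos(π/(n+1)) = cos(π/125) = 0.9997.
√(1 − cos²(π/125)) = sin(π/125) ≈ 0.02513.
ω* = 2 / (1 + 0.02513) = 2 / 1.02513 ≈ 1.9510.
ρ(B_{ω*}) = ω*−1 = 0.9510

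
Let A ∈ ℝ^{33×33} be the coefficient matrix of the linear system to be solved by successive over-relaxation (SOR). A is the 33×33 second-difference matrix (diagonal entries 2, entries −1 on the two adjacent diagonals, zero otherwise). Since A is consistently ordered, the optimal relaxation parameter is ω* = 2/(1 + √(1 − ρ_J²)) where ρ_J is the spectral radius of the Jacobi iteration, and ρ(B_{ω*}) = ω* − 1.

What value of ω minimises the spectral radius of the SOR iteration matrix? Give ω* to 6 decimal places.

ω* = 1.831052

n=33: λ(B_J) = 1 − λ(A)/2 = cos(kπ/34); k=1 gives ρ_J = 0.995734.
root = sin(π/34) = 0.0922684  (since 1−cos² = sin²).
ω* = 2/(1+0.0922684) = 1.831052
ρ_SOR = ω* − 1 = 1.831052 − 1 = 0.831052.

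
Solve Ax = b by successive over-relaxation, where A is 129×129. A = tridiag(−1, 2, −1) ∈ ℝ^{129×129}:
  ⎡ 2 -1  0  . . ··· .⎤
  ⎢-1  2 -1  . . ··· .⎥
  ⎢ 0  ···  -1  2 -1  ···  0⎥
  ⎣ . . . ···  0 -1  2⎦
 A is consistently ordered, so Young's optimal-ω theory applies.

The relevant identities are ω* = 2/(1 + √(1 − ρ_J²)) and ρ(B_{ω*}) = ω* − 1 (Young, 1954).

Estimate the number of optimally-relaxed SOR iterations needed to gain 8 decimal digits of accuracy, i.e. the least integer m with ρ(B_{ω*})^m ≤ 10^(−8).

m = 382

spectrum of D⁻¹(L+U) = {cos(kπ/130) : 1≤k≤129}; ρ_J = cos(π/130) = 0.9997080.
1 − cos²(π/130) = sin²(π/130) ⇒ √(1−ρ_J²) = sin(π/130) = 0.0241637.
So ω* = 2/1.0241637 = 1.9528128 (Young).
ρ(B_{ω*}) = ω*−1 = 0.9528128
m ≥ 8·ln10 / (−ln 0.9528128) = 381.091; smallest integer m = 382.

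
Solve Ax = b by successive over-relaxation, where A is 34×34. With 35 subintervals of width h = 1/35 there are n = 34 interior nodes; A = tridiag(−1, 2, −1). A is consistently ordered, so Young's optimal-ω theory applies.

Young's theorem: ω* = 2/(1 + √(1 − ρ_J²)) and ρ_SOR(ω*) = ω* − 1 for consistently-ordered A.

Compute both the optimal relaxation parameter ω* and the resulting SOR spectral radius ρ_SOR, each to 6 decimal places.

B_J for the 34×34 system has eigenvalues cos(kπ/35); ρ_J = cos(π/35) = 0.995974.
√(1−ρ_J²) = |sin(π/35)| = 0.0896393
ω* = 2 / (1 + 0.0896393) = 2 / 1.0896393 ≈ 1.835470.
and ρ(B_{ω*}) = 1.835470 − 1 = 0.835470.

ω* = 1.835470, ρ_SOR = 0.835470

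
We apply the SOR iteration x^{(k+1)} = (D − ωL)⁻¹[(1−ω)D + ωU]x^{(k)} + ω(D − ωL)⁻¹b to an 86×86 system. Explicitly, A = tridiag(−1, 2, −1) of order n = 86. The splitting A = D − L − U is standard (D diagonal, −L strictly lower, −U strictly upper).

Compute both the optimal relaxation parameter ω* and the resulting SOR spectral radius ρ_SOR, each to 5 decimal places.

B_J for the 86×86 system has eigenvalues cos(kπ/87); ρ_J = cos(π/87) = 0.99935.
√(1−ρ_J²) = |sin(π/87)| = 0.036102
So ω* = 2/1.036102 = 1.93031 (Young).
[ρ_SOR] ω* − 1 = 0.93031.

ω* = 1.93031, ρ_SOR = 0.93031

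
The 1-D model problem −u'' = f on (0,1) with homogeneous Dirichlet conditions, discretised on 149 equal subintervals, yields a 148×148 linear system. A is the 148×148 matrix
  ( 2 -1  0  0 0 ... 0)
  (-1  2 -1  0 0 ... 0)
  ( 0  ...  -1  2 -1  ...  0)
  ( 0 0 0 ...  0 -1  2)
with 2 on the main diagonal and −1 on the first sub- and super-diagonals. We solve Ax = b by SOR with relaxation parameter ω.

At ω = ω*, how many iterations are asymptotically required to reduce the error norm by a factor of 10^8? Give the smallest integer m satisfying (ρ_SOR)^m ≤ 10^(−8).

ρ_J = max_k |cos(kπ/149)| = cos(π/149) = 0.9997777
√(1 − cos²(π/149)) = sin(π/149) ≈ 0.0210830.
ω* = 2 / (1 + 0.0210830) = 2 / 1.0210830 ≈ 1.9587046.
[ρ_SOR] ω* − 1 = 0.9587046.
ρ_SOR^m ≤ 10^(−8) ⇔ m ≥ 8·ln10/(−ln 0.9587046) = 18.4207/0.0421723 = 436.796; m = ⌈436.796⌉ = 437.

m = 437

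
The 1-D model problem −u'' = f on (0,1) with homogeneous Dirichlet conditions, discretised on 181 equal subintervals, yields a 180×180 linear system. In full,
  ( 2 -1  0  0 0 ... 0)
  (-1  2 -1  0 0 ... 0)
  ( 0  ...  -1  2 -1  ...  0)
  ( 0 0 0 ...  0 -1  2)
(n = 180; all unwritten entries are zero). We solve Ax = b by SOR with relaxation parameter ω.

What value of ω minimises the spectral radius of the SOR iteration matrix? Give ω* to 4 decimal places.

n=180: λ(B_J) = 1 − λ(A)/2 = cos(kπ/181); k=1 gives ρ_J = 0.9998.
root = sin(π/181) = 0.01736  (since 1−cos² = sin²).
Then 2/(1+√(1−ρ_J²)) = 2/(1+0.01736); ω* = 2/1.01736 = 1.9659.
At ω = 1.9659 every |λ(B_ω)| = ω−1, so ρ_SOR = 0.9659.

ω* = 1.9659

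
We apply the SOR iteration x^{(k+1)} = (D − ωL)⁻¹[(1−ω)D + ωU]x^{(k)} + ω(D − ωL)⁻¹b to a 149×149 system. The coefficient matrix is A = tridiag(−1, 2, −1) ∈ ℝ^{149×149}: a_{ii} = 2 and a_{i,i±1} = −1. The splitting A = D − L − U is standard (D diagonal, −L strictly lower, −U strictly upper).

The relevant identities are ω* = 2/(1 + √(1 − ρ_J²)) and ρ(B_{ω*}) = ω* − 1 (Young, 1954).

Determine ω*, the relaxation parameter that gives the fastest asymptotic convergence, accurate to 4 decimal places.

ω* = 1.9590

n=149: λ(B_J) = 1 − λ(A)/2 = cos(kπ/150); k=1 gives ρ_J = 0.9998.
√(1−ρ_J²) = |sin(π/150)| = 0.02094
Young: ω* = 2/(1+√(1−ρ_J²)) = 2/(1+0.02094) = 2/1.02094 = 1.9590.
ρ(B_{ω*}) = ω*−1 = 0.9590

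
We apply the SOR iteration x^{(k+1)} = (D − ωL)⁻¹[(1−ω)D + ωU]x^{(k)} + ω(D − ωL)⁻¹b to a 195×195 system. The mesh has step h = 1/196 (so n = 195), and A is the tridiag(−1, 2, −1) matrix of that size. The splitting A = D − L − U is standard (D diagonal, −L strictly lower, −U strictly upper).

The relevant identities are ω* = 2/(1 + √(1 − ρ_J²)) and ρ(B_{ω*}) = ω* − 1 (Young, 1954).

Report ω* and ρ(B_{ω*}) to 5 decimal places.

n=195: λ(B_J) = 1 − λ(A)/2 = cos(kπ/196); k=1 gives ρ_J = 0.99987.
root = sin(π/196) = 0.016028  (since 1−cos² = sin²).
ω* = 2/(1 + 0.016028) = 2/1.016028 = 1.96845.
ρ_SOR = ω* − 1 = 1.96845 − 1 = 0.96845.

ω* = 1.96845, ρ_SOR = 0.96845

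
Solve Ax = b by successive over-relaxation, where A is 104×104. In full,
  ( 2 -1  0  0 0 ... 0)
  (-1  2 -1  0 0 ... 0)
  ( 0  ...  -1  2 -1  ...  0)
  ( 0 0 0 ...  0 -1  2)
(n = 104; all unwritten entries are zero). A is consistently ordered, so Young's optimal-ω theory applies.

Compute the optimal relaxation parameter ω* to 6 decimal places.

ω* = 1.941907

spectrum of D⁻¹(L+U) = {cos(kπ/105) : 1≤k≤104}; ρ_J = cos(π/105) = 0.999552.
1 − cos²(π/105) = sin²(π/105) ⇒ √(1−ρ_J²) = sin(π/105) = 0.0299155.
So ω* = 2/1.0299155 = 1.941907 (Young).
ρ_SOR = ω* − 1 ≈ 0.941907.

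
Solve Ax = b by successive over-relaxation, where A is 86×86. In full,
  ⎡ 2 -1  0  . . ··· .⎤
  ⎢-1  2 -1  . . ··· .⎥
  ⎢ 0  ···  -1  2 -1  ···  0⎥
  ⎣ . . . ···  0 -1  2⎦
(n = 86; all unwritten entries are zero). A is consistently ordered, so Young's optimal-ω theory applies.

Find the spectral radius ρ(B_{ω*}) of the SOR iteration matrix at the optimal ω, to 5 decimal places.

B_J for the 86×86 system has eigenvalues cos(kπ/87); ρ_J = cos(π/87) = 0.99935.
√(1−ρ_J²) simplifies to sin(π/87) = 0.036102.
Then 2/(1+√(1−ρ_J²)) = 2/(1+0.036102); ω* = 2/1.036102 = 1.93031.
Hence ρ(B_{ω*}) = 1.93031 − 1 = 0.93031.

ρ_SOR = 0.93031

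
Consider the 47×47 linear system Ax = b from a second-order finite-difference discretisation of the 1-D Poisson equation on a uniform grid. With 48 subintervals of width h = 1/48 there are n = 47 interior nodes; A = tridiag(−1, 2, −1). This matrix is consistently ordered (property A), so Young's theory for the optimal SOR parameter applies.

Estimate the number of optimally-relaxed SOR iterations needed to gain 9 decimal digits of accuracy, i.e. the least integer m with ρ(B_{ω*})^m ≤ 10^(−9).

m = 159

½·tridiag(1,0,1) at n=47: λ_k = cos(kπ/48); max |λ| at k=1 ⇒ ρ_J = cos(π/48) ≈ 0.9978589.
√(1−ρ_J²) simplifies to sin(π/48) = 0.0654031.
ω* = 2/(1 + 0.0654031) = 2/1.0654031 = 1.8772237.
and ρ(B_{ω*}) = 1.8772237 − 1 = 0.8772237.
m ≥ 9·ln10 / (−ln 0.8772237) = 158.202; smallest integer m = 159.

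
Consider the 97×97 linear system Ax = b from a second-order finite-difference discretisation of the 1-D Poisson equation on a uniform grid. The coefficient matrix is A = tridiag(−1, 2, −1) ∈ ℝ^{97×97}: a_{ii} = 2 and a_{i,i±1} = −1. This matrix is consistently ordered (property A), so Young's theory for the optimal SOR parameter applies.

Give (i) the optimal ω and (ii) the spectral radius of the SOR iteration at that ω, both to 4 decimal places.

ω* = 1.9379, ρ_SOR = 0.9379

ρ_J = max_k |cos(kπ/98)| = cos(π/98) = 0.9995
root = sin(π/98) = 0.03205  (since 1−cos² = sin²).
Then 2/(1+√(1−ρ_J²)) = 2/(1+0.03205); ω* = 2/1.03205 = 1.9379.
At ω = 1.9379 every |λ(B_ω)| = ω−1, so ρ_SOR = 0.9379.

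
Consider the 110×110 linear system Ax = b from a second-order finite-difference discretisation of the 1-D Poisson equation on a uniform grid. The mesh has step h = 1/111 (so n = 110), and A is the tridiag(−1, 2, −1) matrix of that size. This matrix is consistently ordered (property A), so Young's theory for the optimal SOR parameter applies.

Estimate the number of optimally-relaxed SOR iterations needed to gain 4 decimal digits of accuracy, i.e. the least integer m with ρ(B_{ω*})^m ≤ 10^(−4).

spectrum of D⁻¹(L+U) = {cos(kπ/111) : 1≤k≤110}; ρ_J = cos(π/111) = 0.9995995.
√(1−ρ_J²) simplifies to sin(π/111) = 0.0282989.
ω* = 2 / (1 + 0.0282989) = 2 / 1.0282989 ≈ 1.9449598.
ρ_SOR = ω* − 1 = 1.9449598 − 1 = 0.9449598.
4·ln10 = 9.21034; −ln(0.9449598) = 0.0566129; m = ⌈9.21034/0.0566129⌉ = ⌈162.690⌉ = 163.

m = 163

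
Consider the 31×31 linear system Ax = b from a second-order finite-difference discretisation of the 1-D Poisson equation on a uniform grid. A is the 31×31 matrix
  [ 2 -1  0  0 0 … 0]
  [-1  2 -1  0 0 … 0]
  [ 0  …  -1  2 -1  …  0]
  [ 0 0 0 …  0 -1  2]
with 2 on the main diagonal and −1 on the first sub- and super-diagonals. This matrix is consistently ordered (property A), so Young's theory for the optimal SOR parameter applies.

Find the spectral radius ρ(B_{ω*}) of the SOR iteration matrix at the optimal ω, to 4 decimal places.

spectrum of D⁻¹(L+U) = {cos(kπ/32) : 1≤k≤31}; ρ_J = cos(π/32) = 0.9952.
√(1−ρ_J²) = |sin(π/32)| = 0.09802
ω* = 2 / (1 + 0.09802) = 2 / 1.09802 ≈ 1.8215.
ρ_SOR = ω* − 1 = 1.8215 − 1 = 0.8215.

ρ_SOR = 0.8215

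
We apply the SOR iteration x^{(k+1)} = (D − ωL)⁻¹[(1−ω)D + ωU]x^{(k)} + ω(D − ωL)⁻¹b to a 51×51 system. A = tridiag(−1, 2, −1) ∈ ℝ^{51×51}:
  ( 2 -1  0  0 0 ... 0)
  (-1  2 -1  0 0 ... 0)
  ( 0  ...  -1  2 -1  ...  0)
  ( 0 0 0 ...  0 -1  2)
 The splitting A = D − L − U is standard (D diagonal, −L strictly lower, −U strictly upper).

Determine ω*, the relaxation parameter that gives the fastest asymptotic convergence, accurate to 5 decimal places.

ω* = 1.88612

With n=51, ρ(Jacobi) = cos(π/52) = 0.99818.
√(1−ρ_J²) = |sin(π/52)| = 0.060378
ω* = 2/(1+0.060378) = 1.88612
ρ(B_{ω*}) = ω*−1 = 0.88612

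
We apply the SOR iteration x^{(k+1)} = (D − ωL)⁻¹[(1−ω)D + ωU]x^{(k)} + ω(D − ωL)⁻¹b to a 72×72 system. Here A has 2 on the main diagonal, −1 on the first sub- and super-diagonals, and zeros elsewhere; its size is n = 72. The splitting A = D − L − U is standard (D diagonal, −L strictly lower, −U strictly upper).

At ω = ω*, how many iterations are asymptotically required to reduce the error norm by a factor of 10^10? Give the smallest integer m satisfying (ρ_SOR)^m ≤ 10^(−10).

spectrum of D⁻¹(L+U) = {cos(kπ/73) : 1≤k≤72}; ρ_J = cos(π/73) = 0.9990741.
√(1−ρ_J²) simplifies to sin(π/73) = 0.0430222.
So ω* = 2/1.0430222 = 1.9175047 (Young).
ρ_SOR = ω* − 1 = 1.9175047 − 1 = 0.9175047.
For 10 digits: m = 10·ln10 / (−ln 0.9175047) = 23.0259/0.0860976 = 267.440; round up → m = 268.

m = 268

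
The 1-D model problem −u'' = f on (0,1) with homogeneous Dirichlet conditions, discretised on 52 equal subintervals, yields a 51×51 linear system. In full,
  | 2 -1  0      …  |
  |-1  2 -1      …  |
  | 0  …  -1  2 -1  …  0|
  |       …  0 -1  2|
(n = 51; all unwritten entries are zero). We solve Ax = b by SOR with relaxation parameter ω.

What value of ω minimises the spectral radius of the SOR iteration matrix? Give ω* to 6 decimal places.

ω* = 1.886119

With n=51, ρ(Jacobi) = cos(π/52) = 0.998176.
root = sin(π/52) = 0.0603785  (since 1−cos² = sin²).
ω* = 2 / (1 + 0.0603785) = 2 / 1.0603785 ≈ 1.886119.
ρ(B_{ω*}) = ω*−1 = 0.886119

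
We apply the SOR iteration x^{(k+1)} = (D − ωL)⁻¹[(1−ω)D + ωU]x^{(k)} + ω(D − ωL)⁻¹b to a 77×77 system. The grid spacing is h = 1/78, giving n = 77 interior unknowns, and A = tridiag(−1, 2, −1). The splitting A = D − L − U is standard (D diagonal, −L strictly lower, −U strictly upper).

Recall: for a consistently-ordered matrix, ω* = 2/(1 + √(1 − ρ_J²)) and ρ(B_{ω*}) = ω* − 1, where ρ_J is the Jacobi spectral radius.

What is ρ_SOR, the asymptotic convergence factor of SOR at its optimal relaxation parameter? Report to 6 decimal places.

With n=77, ρ(Jacobi) = cos(π/78) = 0.999189.
root = sin(π/78) = 0.0402659  (since 1−cos² = sin²).
ω* = 2/(1+0.0402659) = 1.922585
ρ(B_{ω*}) = ω*−1 = 0.922585

ρ_SOR = 0.922585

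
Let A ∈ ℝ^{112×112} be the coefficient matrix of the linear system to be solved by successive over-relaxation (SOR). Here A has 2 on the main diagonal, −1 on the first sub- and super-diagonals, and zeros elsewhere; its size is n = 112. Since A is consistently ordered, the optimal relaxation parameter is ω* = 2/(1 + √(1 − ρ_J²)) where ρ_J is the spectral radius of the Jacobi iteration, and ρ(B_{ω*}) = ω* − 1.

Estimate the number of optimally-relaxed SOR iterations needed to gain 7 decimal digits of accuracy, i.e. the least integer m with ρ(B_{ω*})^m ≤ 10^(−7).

B_J for the 112×112 system has eigenvalues cos(kπ/113); ρ_J = cos(π/113) = 0.9996136.
1 − cos²(π/113) = sin²(π/113) ⇒ √(1−ρ_J²) = sin(π/113) = 0.0277981.
ω* = 2/(1 + 0.0277981) = 2/1.0277981 = 1.9459075.
and ρ(B_{ω*}) = 1.9459075 − 1 = 0.9459075.
7·ln10 = 16.1181; −ln(0.9459075) = 0.0556105; m = ⌈16.1181/0.0556105⌉ = ⌈289.839⌉ = 290.

m = 290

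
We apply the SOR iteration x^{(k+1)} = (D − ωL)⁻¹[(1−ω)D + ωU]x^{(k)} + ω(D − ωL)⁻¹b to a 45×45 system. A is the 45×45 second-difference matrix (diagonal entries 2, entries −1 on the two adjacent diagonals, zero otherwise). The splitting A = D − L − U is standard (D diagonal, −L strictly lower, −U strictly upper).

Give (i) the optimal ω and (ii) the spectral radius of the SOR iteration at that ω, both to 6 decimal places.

ω* = 1.872234, ρ_SOR = 0.872234

n=45: λ(B_J) = 1 − λ(A)/2 = cos(kπ/46); k=1 gives ρ_J = 0.997669.
√(1 − cos²(π/46)) = sin(π/46) ≈ 0.0682424.
[ω*] 2 ÷ (1 + 0.0682424) = 2 ÷ 1.0682424 = 1.872234.
Hence ρ(B_{ω*}) = 1.872234 − 1 = 0.872234.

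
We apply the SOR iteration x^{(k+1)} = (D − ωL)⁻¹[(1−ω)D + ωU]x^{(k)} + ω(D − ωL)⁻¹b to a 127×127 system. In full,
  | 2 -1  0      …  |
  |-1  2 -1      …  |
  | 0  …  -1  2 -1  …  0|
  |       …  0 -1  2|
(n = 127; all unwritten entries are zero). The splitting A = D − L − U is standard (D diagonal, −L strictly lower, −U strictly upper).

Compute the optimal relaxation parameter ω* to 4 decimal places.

B_J for the 127×127 system has eigenvalues cos(kπ/128); ρ_J = cos(π/128) = 0.9997.
√(1 − cos²(π/128)) = sin(π/128) ≈ 0.02454.
ω* = 2/(1 + 0.02454) = 2/1.02454 = 1.9521.
ρ_SOR = ω* − 1 ≈ 0.9521.

ω* = 1.9521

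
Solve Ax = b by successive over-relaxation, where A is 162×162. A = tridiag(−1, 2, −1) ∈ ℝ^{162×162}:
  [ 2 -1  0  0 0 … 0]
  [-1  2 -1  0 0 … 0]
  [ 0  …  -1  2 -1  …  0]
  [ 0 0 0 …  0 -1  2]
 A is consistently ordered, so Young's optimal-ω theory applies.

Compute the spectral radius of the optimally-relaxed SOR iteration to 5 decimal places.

ρ_SOR = 0.96218

ρ_J = max_k |cos(kπ/163)| = cos(π/163) = 0.99981
1 − cos²(π/163) = sin²(π/163) ⇒ √(1−ρ_J²) = sin(π/163) = 0.019272.
Then 2/(1+√(1−ρ_J²)) = 2/(1+0.019272); ω* = 2/1.019272 = 1.96218.
ρ_SOR = ω* − 1 ≈ 0.96218.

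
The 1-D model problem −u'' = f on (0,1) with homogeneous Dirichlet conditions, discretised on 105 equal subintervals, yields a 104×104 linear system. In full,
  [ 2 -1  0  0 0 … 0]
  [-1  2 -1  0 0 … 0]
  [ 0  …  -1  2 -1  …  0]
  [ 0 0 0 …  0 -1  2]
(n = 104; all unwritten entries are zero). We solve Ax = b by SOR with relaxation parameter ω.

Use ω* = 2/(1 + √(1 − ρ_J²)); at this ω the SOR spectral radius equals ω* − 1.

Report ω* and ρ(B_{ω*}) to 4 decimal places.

ω* = 1.9419, ρ_SOR = 0.9419

With n=104, ρ(Jacobi) = cos(π/105) = 0.9996.
root = sin(π/105) = 0.02992  (since 1−cos² = sin²).
ω* = 2 / (1 + 0.02992) = 2 / 1.02992 ≈ 1.9419.
ρ_SOR = ω* − 1 = 1.9419 − 1 = 0.9419.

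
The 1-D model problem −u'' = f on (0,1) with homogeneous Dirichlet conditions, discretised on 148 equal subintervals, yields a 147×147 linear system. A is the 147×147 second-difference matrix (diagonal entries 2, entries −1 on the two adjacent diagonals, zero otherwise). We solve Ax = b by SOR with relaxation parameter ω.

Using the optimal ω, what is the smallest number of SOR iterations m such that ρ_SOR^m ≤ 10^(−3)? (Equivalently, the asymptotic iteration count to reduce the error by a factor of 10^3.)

spectrum of D⁻¹(L+U) = {cos(kπ/148) : 1≤k≤147}; ρ_J = cos(π/148) = 0.9997747.
1 − cos²(π/148) = sin²(π/148) ⇒ √(1−ρ_J²) = sin(π/148) = 0.0212254.
So ω* = 2/1.0212254 = 1.9584315 (Young).
ρ(B_{ω*}) = ω*−1 = 0.9584315
ρ_SOR^m ≤ 10^(−3) ⇔ m ≥ 3·ln10/(−ln 0.9584315) = 6.90776/0.0424572 = 162.699; m = ⌈162.699⌉ = 163.

m = 163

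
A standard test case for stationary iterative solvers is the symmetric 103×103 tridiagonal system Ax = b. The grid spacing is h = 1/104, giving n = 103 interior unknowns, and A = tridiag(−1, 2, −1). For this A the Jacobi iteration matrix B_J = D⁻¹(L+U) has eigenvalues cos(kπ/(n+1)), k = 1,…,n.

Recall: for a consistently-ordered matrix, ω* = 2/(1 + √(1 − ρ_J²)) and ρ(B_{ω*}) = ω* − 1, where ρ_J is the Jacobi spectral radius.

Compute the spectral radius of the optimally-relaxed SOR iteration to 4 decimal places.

n=103: λ(B_J) = 1 − λ(A)/2 = cos(kπ/104); k=1 gives ρ_J = 0.9995.
root = sin(π/104) = 0.03020  (since 1−cos² = sin²).
ω* = 2 / (1 + 0.03020) = 2 / 1.03020 ≈ 1.9414.
ρ_SOR = ω* − 1 = 1.9414 − 1 = 0.9414.

ρ_SOR = 0.9414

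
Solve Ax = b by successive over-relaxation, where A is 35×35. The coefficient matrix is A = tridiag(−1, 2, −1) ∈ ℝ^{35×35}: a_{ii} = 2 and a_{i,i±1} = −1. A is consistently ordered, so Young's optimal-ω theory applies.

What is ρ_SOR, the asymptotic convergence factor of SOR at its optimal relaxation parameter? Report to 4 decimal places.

ρ_SOR = 0.8397

ρ_J = max_k |cos(kπ/36)| = cos(π/36) = 0.9962
root = sin(π/36) = 0.08716  (since 1−cos² = sin²).
Then 2/(1+√(1−ρ_J²)) = 2/(1+0.08716); ω* = 2/1.08716 = 1.8397.
ρ_SOR = ω* − 1 ≈ 0.8397.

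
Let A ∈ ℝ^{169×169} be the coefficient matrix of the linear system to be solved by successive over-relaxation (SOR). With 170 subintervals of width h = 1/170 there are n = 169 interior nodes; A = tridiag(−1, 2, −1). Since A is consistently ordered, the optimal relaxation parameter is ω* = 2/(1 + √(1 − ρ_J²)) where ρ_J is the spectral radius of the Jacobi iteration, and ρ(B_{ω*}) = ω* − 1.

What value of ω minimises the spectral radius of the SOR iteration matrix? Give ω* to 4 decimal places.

spectrum of D⁻¹(L+U) = {cos(kπ/170) : 1≤k≤169}; ρ_J = cos(π/170) = 0.9998.
√(1−ρ_J²) = |sin(π/170)| = 0.01848
Then 2/(1+√(1−ρ_J²)) = 2/(1+0.01848); ω* = 2/1.01848 = 1.9637.
Hence ρ(B_{ω*}) = 1.9637 − 1 = 0.9637.

ω* = 1.9637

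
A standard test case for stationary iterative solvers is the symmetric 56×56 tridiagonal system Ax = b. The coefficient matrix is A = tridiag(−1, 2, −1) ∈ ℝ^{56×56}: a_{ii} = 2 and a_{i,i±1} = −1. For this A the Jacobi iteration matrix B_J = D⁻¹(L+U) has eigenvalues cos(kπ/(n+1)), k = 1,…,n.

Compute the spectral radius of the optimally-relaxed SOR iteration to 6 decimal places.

ρ_SOR = 0.895577

B_J for the 56×56 system has eigenvalues cos(kπ/57); ρ_J = cos(π/57) = 0.998482.
root = sin(π/57) = 0.0550878  (since 1−cos² = sin²).
So ω* = 2/1.0550878 = 1.895577 (Young).
ρ(B_{ω*}) = ω*−1 = 0.895577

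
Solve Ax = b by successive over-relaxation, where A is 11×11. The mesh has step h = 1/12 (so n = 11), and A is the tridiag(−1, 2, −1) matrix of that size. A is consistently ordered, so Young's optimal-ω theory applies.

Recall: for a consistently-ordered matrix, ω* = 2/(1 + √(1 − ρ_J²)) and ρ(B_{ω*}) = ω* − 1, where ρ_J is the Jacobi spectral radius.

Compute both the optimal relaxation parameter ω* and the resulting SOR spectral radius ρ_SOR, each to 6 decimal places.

B_J for the 11×11 system has eigenvalues cos(kπ/12); ρ_J = cos(π/12) = 0.965926.
√(1 − cos²(π/12)) = sin(π/12) ≈ 0.2588190.
ω* = 2/(1 + 0.2588190) = 2/1.2588190 = 1.588791.
ρ_SOR = ω* − 1 = 1.588791 − 1 = 0.588791.

ω* = 1.588791, ρ_SOR = 0.588791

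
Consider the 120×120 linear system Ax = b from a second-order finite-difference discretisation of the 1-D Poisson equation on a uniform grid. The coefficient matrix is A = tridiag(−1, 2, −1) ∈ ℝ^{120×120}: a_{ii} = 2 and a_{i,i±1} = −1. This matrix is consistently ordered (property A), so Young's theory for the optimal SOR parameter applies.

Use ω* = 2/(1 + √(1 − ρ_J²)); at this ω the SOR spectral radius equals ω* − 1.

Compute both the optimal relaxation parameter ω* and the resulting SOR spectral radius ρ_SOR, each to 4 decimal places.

n=120: λ(B_J) = 1 − λ(A)/2 = cos(kπ/121); k=1 gives ρ_J = 0.9997.
1 − cos²(π/121) = sin²(π/121) ⇒ √(1−ρ_J²) = sin(π/121) = 0.02596.
Young: ω* = 2/(1+√(1−ρ_J²)) = 2/(1+0.02596) = 2/1.02596 = 1.9494.
ρ_SOR = ω* − 1 ≈ 0.9494.

ω* = 1.9494, ρ_SOR = 0.9494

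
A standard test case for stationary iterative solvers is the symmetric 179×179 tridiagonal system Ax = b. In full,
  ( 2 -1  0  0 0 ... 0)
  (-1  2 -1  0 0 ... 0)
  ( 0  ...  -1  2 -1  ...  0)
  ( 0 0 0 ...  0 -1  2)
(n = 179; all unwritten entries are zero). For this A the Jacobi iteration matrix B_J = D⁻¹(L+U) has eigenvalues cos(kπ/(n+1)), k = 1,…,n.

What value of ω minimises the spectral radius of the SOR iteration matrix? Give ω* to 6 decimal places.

ω* = 1.965694

½·tridiag(1,0,1) at n=179: λ_k = cos(kπ/180); max |λ| at k=1 ⇒ ρ_J = cos(π/180) ≈ 0.999848.
√(1 − cos²(π/180)) = sin(π/180) ≈ 0.0174524.
Then 2/(1+√(1−ρ_J²)) = 2/(1+0.0174524); ω* = 2/1.0174524 = 1.965694.
Hence ρ(B_{ω*}) = 1.965694 − 1 = 0.965694.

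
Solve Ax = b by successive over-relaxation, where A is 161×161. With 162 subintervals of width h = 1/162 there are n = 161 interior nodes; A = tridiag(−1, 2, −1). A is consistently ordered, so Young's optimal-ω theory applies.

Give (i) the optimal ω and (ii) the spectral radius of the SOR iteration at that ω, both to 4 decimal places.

ω* = 1.9620, ρ_SOR = 0.9620

spectrum of D⁻¹(L+U) = {cos(kπ/162) : 1≤k≤161}; ρ_J = cos(π/162) = 0.9998.
root = sin(π/162) = 0.01939  (since 1−cos² = sin²).
Then 2/(1+√(1−ρ_J²)) = 2/(1+0.01939); ω* = 2/1.01939 = 1.9620.
ρ_SOR = ω* − 1 = 1.9620 − 1 = 0.9620.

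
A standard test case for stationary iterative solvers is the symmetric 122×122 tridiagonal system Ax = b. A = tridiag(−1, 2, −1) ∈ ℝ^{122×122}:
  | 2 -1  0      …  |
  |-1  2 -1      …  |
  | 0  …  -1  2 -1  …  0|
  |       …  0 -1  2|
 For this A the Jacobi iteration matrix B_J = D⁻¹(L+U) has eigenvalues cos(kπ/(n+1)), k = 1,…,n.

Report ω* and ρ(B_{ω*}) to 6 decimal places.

spectrum of D⁻¹(L+U) = {cos(kπ/123) : 1≤k≤122}; ρ_J = cos(π/123) = 0.999674.
1 − cos²(π/123) = sin²(π/123) ⇒ √(1−ρ_J²) = sin(π/123) = 0.0255386.
[ω*] 2 ÷ (1 + 0.0255386) = 2 ÷ 1.0255386 = 1.950195.
and ρ(B_{ω*}) = 1.950195 − 1 = 0.950195.

ω* = 1.950195, ρ_SOR = 0.950195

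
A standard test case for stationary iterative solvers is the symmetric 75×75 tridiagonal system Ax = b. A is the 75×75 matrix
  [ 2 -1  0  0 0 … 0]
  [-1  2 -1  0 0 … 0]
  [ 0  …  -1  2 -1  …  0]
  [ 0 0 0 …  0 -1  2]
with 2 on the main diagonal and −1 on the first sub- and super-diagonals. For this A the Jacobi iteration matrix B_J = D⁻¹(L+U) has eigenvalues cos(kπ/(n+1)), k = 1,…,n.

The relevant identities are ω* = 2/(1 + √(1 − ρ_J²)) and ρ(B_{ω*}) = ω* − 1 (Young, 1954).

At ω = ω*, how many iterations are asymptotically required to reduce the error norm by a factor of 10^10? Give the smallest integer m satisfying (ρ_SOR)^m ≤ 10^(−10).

m = 279

spectrum of D⁻¹(L+U) = {cos(kπ/76) : 1≤k≤75}; ρ_J = cos(π/76) = 0.9991458.
1 − cos²(π/76) = sin²(π/76) ⇒ √(1−ρ_J²) = sin(π/76) = 0.0413250.
ω* = 2/(1 + 0.0413250) = 2/1.0413250 = 1.9206300.
Hence ρ(B_{ω*}) = 1.9206300 − 1 = 0.9206300.
Need (0.9206300)^m ≤ 10^(−10): m ≥ 10·ln10/|ln 0.9206300| = 23.0259/0.0826971 = 278.437 ⇒ m = 279.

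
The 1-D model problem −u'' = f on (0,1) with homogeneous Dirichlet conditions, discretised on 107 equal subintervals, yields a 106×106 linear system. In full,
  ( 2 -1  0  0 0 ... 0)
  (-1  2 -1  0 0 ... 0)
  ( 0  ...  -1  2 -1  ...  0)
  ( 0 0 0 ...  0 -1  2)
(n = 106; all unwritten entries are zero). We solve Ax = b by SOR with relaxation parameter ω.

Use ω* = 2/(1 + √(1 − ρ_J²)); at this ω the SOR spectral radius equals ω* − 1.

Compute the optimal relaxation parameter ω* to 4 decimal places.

n=106: λ(B_J) = 1 − λ(A)/2 = cos(kπ/107); k=1 gives ρ_J = 0.9996.
√(1−ρ_J²) = |sin(π/107)| = 0.02936
Young: ω* = 2/(1+√(1−ρ_J²)) = 2/(1+0.02936) = 2/1.02936 = 1.9430.
and ρ(B_{ω*}) = 1.9430 − 1 = 0.9430.

ω* = 1.9430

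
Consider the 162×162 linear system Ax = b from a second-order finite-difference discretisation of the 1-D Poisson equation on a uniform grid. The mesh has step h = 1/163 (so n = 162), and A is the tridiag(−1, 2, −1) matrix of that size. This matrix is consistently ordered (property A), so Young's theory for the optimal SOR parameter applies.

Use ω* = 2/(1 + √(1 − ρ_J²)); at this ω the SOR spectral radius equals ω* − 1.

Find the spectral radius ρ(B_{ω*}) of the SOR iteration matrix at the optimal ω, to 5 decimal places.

ρ_SOR = 0.96218

½·tridiag(1,0,1) at n=162: λ_k = cos(kπ/163); max |λ| at k=1 ⇒ ρ_J = cos(π/163) ≈ 0.99981.
√(1 − cos²(π/163)) = sin(π/163) ≈ 0.019272.
[ω*] 2 ÷ (1 + 0.019272) = 2 ÷ 1.019272 = 1.96218.
At ω = 1.96218 every |λ(B_ω)| = ω−1, so ρ_SOR = 0.96218.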